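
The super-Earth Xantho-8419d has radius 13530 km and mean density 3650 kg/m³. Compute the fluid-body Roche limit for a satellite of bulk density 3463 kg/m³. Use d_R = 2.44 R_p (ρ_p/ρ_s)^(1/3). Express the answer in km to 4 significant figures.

d_R = 2.44 × 13530 km × (3650/3463)^(1/3)
    = 33600 km

33600 km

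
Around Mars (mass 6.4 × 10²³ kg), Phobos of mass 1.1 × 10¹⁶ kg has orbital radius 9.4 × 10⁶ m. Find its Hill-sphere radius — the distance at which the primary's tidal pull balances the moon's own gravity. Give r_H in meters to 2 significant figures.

1.7 × 10⁴ m

r_H ≈ a (m/3M)^(1/3)
    = (9.4 × 10⁶) × (1.1 × 10¹⁶ / (3 × 6.4 × 10²³))^(1/3)
    = 1.7 × 10⁴ m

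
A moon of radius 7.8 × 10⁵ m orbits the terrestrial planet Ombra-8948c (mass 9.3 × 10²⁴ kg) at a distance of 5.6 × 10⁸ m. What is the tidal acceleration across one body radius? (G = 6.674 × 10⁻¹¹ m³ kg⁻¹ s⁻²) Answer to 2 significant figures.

a_tidal = 2GMr/d³
        = 2 × (6.674 × 10⁻¹¹) × (9.3 × 10²⁴) × (7.8 × 10⁵) / (5.6 × 10⁸)³
        = 5.5 × 10⁻⁶ m/s²

5.5 × 10⁻⁶ m/s²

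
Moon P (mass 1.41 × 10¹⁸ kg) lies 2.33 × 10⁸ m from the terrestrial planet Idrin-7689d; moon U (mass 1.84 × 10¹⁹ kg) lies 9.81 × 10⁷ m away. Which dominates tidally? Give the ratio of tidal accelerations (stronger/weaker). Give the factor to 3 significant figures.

Moon U, by a factor of ≈ 175

The tide-raising term goes as M/d³ (the gradient of a 1/d² field).
Moon P: (1.41 × 10¹⁸) / (2.33 × 10⁸)³ = 1.115 × 10⁻⁷
Moon U: (1.84 × 10¹⁹) / (9.81 × 10⁷)³ = 1.949 × 10⁻⁵
Ratio (larger/smaller) = 175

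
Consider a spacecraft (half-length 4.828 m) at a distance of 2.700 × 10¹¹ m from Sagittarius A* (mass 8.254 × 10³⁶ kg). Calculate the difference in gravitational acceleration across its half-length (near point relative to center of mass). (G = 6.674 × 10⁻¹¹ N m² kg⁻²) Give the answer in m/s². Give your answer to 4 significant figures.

2.702 × 10⁻⁷ m/s²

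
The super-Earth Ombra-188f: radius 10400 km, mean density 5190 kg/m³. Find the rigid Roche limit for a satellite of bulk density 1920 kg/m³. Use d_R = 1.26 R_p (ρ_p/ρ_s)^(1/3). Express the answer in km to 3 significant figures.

18300 km

d_R = 1.26 × 10400 km × (5190/1920)^(1/3)
    = 18300 km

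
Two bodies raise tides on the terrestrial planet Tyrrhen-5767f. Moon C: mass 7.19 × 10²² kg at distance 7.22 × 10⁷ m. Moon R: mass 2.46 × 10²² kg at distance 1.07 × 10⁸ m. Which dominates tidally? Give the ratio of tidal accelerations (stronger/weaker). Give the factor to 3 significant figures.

Moon C, by a factor of ≈ 9.51

Tidal acceleration ∝ M/d³, so compare M/d³ for each.
Moon C: (7.19 × 10²²) / (7.22 × 10⁷)³ = 1.910 × 10⁻¹
Moon R: (2.46 × 10²²) / (1.07 × 10⁸)³ = 2.008 × 10⁻²
Ratio (larger/smaller) = 9.51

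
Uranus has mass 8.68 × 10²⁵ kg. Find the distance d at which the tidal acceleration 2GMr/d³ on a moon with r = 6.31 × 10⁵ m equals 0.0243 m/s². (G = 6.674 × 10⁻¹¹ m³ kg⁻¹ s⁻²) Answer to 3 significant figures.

2GMr/d³ = a_tidal  ⇒  d = (2GMr / a_tidal)^(1/3)
d = (2 × 6.674×10⁻¹¹ × (8.68 × 10²⁵) × (6.31 × 10⁵) / (0.0243))^(1/3)
  = 6.70 × 10⁷ m

6.70 × 10⁷ m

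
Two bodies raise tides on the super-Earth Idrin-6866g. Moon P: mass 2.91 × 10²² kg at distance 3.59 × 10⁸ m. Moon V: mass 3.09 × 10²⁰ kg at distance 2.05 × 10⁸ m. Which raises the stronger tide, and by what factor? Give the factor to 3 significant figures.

Moon P, by a factor of ≈ 17.5

Tidal stretch scales as M/d³; compute that for each body.
Moon P: (2.91 × 10²²) / (3.59 × 10⁸)³ = 6.289 × 10⁻⁴
Moon V: (3.09 × 10²⁰) / (2.05 × 10⁸)³ = 3.587 × 10⁻⁵
Ratio (larger/smaller) = 17.5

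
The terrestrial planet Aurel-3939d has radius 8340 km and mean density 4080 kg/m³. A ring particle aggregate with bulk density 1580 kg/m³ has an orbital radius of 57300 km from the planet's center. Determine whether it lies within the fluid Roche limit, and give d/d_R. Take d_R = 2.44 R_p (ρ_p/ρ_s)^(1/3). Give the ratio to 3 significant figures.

outside; d/d_R ≈ 2.05

d_R = 2.44 × (8340 km) × (4080/1580)^(1/3) = 27920 km
d/d_R = (57300) / (27920) = 2.05
Since d/d_R > 1, the body is outside the Roche limit.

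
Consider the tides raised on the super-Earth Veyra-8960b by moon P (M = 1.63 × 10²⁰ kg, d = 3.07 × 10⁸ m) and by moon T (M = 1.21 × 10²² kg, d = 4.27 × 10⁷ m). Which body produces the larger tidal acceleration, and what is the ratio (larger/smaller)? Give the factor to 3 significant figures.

The tide-raising term goes as M/d³ (the gradient of a 1/d² field).
Moon P: (1.63 × 10²⁰) / (3.07 × 10⁸)³ = 5.633 × 10⁻⁶
Moon T: (1.21 × 10²²) / (4.27 × 10⁷)³ = 1.554 × 10⁻¹
Ratio (larger/smaller) = 27600

Moon T, by a factor of ≈ 27600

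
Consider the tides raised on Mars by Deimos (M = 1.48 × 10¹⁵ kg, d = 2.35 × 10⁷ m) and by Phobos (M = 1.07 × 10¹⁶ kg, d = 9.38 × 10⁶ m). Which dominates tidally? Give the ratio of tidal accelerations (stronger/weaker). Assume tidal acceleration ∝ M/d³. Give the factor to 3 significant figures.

The tide-raising term goes as M/d³ (the gradient of a 1/d² field).
Deimos: (1.48 × 10¹⁵) / (2.35 × 10⁷)³ = 1.140 × 10⁻⁷
Phobos: (1.07 × 10¹⁶) / (9.38 × 10⁶)³ = 1.297 × 10⁻⁵
Ratio (larger/smaller) = 114

Phobos, by a factor of ≈ 114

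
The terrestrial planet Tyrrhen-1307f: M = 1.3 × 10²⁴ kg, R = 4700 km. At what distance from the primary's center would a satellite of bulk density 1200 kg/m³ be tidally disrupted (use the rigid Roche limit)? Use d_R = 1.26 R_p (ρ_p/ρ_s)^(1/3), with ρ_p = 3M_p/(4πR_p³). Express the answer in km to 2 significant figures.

8000 km

ρ_p = 3M_p/(4πR_p³) = 3 × (1.3 × 10²⁴) / (4π × (4.7 × 10⁶ m)³) = 3000 kg/m³
d_R = 1.26 × 4700 km × (3000/1200)^(1/3)
    = 8000 km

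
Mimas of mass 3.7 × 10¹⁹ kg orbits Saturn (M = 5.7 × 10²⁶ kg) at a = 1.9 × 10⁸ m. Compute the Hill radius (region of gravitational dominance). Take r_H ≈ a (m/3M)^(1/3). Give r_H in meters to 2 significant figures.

5.3 × 10⁵ m

r_H ≈ a (m/3M)^(1/3)
    = (1.9 × 10⁸) × (3.7 × 10¹⁹ / (3 × 5.7 × 10²⁶))^(1/3)
    = 5.3 × 10⁵ m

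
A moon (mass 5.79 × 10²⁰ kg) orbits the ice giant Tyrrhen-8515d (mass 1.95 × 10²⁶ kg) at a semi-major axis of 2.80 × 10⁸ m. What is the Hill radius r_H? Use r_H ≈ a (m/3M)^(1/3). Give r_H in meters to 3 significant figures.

r_H ≈ a (m/3M)^(1/3)
    = (2.80 × 10⁸) × (5.79 × 10²⁰ / (3 × 1.95 × 10²⁶))^(1/3)
    = 2.79 × 10⁶ m

2.79 × 10⁶ m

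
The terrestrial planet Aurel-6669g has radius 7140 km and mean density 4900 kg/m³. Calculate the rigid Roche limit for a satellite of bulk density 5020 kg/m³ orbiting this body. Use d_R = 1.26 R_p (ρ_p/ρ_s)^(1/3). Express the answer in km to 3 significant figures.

8920 km

d_R = 1.26 × 7140 km × (4900/5020)^(1/3)
    = 8920 km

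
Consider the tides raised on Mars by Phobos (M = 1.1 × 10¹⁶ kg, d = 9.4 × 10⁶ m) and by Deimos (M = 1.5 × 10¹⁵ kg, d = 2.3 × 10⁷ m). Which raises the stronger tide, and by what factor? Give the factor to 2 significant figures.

Phobos, by a factor of ≈ 110

The tide-raising term goes as M/d³ (the gradient of a 1/d² field).
Phobos: (1.1 × 10¹⁶) / (9.4 × 10⁶)³ = 1.324 × 10⁻⁵
Deimos: (1.5 × 10¹⁵) / (2.3 × 10⁷)³ = 1.233 × 10⁻⁷
Ratio (larger/smaller) = 110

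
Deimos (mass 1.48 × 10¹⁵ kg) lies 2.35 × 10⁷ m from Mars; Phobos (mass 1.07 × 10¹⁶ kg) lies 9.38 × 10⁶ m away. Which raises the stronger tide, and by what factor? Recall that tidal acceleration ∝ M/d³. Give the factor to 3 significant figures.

Tidal acceleration ∝ M/d³, so compare M/d³ for each.
Deimos: (1.48 × 10¹⁵) / (2.35 × 10⁷)³ = 1.140 × 10⁻⁷
Phobos: (1.07 × 10¹⁶) / (9.38 × 10⁶)³ = 1.297 × 10⁻⁵
Ratio (larger/smaller) = 114

Phobos, by a factor of ≈ 114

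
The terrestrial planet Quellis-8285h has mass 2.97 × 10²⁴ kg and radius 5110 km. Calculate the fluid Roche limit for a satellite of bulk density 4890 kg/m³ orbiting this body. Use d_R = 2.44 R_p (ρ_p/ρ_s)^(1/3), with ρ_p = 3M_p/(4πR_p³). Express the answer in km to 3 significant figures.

ρ_p = 3M_p/(4πR_p³) = 3 × (2.97 × 10²⁴) / (4π × (5.11 × 10⁶ m)³) = 5310 kg/m³
d_R = 2.44 × 5110 km × (5310/4890)^(1/3)
    = 12800 km

12800 km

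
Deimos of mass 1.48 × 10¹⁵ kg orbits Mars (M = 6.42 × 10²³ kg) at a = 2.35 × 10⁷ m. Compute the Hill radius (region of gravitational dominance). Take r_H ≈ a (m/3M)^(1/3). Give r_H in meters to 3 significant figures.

r_H ≈ a (m/3M)^(1/3)
    = (2.35 × 10⁷) × (1.48 × 10¹⁵ / (3 × 6.42 × 10²³))^(1/3)
    = 2.15 × 10⁴ m

2.15 × 10⁴ m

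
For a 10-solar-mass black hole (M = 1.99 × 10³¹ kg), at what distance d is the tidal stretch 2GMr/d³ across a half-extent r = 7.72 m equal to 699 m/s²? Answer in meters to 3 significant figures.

3.08 × 10⁶ m

2GMr/d³ = a_tidal  ⇒  d = (2GMr / a_tidal)^(1/3)
d = (2 × 6.674×10⁻¹¹ × (1.99 × 10³¹) × (7.72) / (699))^(1/3)
  = 3.08 × 10⁶ m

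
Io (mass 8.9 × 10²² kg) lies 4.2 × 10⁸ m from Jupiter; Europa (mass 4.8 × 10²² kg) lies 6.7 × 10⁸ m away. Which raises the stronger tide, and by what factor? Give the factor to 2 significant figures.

Io, by a factor of ≈ 7.5

Tidal acceleration ∝ M/d³, so compare M/d³ for each.
Io: (8.9 × 10²²) / (4.2 × 10⁸)³ = 1.201 × 10⁻³
Europa: (4.8 × 10²²) / (6.7 × 10⁸)³ = 1.596 × 10⁻⁴
Ratio (larger/smaller) = 7.5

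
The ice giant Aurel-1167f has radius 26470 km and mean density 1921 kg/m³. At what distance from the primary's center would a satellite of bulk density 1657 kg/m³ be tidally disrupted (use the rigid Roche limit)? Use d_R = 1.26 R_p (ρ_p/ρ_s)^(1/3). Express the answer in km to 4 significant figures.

35040 km

d_R = 1.26 × 26470 km × (1921/1657)^(1/3)
    = 35040 km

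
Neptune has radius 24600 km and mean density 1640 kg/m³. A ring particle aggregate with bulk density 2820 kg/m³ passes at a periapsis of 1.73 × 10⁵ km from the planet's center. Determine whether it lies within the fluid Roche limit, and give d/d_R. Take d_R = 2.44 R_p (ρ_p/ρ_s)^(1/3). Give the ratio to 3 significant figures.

outside; d/d_R ≈ 3.45

d_R = 2.44 × (24600 km) × (1640/2820)^(1/3) = 50100 km
d/d_R = (1.73 × 10⁵) / (50100) = 3.45
Since d/d_R > 1, the body is outside the Roche limit.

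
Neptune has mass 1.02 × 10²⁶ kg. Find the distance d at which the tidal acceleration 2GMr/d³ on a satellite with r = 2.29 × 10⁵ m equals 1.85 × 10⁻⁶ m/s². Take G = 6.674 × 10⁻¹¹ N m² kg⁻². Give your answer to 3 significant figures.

1.19 × 10⁹ m

2GMr/d³ = a_tidal  ⇒  d = (2GMr / a_tidal)^(1/3)
d = (2 × 6.674×10⁻¹¹ × (1.02 × 10²⁶) × (2.29 × 10⁵) / (1.85 × 10⁻⁶))^(1/3)
  = 1.19 × 10⁹ m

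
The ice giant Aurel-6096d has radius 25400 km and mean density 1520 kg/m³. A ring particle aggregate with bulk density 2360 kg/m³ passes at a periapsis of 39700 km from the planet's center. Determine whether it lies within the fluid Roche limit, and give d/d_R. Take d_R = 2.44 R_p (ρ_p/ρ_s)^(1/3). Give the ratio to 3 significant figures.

d_R = 2.44 × (25400 km) × (1520/2360)^(1/3) = 53520 km
d/d_R = (39700) / (53520) = 0.742
Since d/d_R < 1, the body is inside the Roche limit.

inside; d/d_R ≈ 0.742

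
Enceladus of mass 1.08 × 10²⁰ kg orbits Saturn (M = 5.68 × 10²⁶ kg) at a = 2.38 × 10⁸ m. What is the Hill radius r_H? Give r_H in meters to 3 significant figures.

9.49 × 10⁵ m

r_H ≈ a (m/3M)^(1/3)
    = (2.38 × 10⁸) × (1.08 × 10²⁰ / (3 × 5.68 × 10²⁶))^(1/3)
    = 9.49 × 10⁵ m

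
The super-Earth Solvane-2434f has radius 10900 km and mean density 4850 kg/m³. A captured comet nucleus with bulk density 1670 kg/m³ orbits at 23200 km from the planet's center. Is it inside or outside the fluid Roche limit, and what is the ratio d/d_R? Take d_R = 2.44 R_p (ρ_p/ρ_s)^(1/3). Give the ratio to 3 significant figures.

inside; d/d_R ≈ 0.611

d_R = 2.44 × (10900 km) × (4850/1670)^(1/3) = 37950 km
d/d_R = (23200) / (37950) = 0.611
Since d/d_R < 1, the body is inside the Roche limit.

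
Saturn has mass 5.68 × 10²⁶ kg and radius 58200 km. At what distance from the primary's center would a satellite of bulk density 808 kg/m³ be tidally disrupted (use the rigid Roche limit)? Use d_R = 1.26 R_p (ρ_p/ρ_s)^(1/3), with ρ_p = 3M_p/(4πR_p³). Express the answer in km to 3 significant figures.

ρ_p = 3M_p/(4πR_p³) = 3 × (5.68 × 10²⁶) / (4π × (5.82 × 10⁷ m)³) = 688 kg/m³
d_R = 1.26 × 58200 km × (688/808)^(1/3)
    = 69500 km

69500 km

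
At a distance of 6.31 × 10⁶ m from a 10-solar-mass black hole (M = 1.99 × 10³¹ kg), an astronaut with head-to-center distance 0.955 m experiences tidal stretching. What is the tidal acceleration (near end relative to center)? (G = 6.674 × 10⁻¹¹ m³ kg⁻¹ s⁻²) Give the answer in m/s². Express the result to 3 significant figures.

1.01 × 10¹ m/s²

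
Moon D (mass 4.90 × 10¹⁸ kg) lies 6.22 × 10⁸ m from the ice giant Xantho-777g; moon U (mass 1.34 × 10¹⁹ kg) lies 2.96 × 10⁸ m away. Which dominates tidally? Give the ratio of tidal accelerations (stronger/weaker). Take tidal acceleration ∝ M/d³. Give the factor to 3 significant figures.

The tide-raising term goes as M/d³ (the gradient of a 1/d² field).
Moon D: (4.90 × 10¹⁸) / (6.22 × 10⁸)³ = 2.036 × 10⁻⁸
Moon U: (1.34 × 10¹⁹) / (2.96 × 10⁸)³ = 5.167 × 10⁻⁷
Ratio (larger/smaller) = 25.4

Moon U, by a factor of ≈ 25.4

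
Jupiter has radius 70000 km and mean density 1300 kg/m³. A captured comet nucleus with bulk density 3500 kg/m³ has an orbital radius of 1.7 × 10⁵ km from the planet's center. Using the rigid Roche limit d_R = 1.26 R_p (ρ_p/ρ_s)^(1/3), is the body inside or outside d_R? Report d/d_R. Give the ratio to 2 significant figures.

outside; d/d_R ≈ 2.7

d_R = 1.26 × (70000 km) × (1300/3500)^(1/3) = 63400 km
d/d_R = (1.7 × 10⁵) / (63400) = 2.7
Since d/d_R > 1, the body is outside the Roche limit.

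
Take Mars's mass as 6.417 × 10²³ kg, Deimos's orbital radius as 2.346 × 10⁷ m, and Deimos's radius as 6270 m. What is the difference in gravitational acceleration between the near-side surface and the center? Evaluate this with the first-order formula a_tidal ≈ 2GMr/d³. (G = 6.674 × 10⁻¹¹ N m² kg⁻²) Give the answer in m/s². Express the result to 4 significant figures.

Δg = 2GMr/d³
   = 2 × (6.674 × 10⁻¹¹) × (6.417 × 10²³) × (6270) / (2.346 × 10⁷)³
   = 4.159 × 10⁻⁵ m/s²

4.159 × 10⁻⁵ m/s²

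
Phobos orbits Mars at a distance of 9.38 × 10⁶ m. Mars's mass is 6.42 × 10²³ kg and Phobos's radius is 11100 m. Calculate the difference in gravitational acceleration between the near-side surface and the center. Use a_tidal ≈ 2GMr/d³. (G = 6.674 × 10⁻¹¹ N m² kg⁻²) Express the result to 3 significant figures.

1.15 × 10⁻³ m/s²

Δa = 2GMr/d³
   = 2 × (6.674 × 10⁻¹¹) × (6.42 × 10²³) × (11100) / (9.38 × 10⁶)³
   = 1.15 × 10⁻³ m/s²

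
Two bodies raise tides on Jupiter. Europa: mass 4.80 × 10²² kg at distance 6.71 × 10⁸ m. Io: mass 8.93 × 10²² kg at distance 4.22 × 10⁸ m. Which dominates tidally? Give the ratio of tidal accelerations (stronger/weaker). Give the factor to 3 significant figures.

Compare M/d³ for the two perturbers:
Europa: (4.80 × 10²²) / (6.71 × 10⁸)³ = 1.589 × 10⁻⁴
Io: (8.93 × 10²²) / (4.22 × 10⁸)³ = 1.188 × 10⁻³
Ratio (larger/smaller) = 7.48

Io, by a factor of ≈ 7.48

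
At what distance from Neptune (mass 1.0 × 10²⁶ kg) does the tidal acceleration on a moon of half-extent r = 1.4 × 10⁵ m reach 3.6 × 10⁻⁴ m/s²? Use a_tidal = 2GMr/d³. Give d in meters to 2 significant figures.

2GMr/d³ = a_tidal  ⇒  d = (2GMr / a_tidal)^(1/3)
d = (2 × 6.674×10⁻¹¹ × (1.0 × 10²⁶) × (1.4 × 10⁵) / (3.6 × 10⁻⁴))^(1/3)
  = 1.7 × 10⁸ m

1.7 × 10⁸ m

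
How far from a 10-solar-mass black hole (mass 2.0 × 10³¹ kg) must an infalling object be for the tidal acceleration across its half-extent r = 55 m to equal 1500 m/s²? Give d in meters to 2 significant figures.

4.6 × 10⁶ m

2GMr/d³ = a_tidal  ⇒  d = (2GMr / a_tidal)^(1/3)
d = (2 × 6.674×10⁻¹¹ × (2.0 × 10³¹) × (55) / (1500))^(1/3)
  = 4.6 × 10⁶ m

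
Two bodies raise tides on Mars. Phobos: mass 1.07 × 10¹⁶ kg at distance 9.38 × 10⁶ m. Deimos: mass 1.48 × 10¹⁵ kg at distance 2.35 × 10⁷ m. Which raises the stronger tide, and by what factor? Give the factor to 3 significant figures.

Phobos, by a factor of ≈ 114

Tidal stretch scales as M/d³; compute that for each body.
Phobos: (1.07 × 10¹⁶) / (9.38 × 10⁶)³ = 1.297 × 10⁻⁵
Deimos: (1.48 × 10¹⁵) / (2.35 × 10⁷)³ = 1.140 × 10⁻⁷
Ratio (larger/smaller) = 114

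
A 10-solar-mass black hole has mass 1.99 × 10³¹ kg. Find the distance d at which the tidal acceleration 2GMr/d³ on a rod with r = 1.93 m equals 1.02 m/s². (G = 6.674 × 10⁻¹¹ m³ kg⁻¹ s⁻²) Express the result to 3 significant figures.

1.71 × 10⁷ m

2GMr/d³ = a_tidal  ⇒  d = (2GMr / a_tidal)^(1/3)
d = (2 × 6.674×10⁻¹¹ × (1.99 × 10³¹) × (1.93) / (1.02))^(1/3)
  = 1.71 × 10⁷ m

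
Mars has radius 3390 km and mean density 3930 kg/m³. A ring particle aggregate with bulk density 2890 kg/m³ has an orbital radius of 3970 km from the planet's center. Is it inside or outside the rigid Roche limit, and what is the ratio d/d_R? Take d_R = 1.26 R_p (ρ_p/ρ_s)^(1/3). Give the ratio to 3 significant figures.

inside; d/d_R ≈ 0.839

d_R = 1.26 × (3390 km) × (3930/2890)^(1/3) = 4732 km
d/d_R = (3970) / (4732) = 0.839
Since d/d_R < 1, the body is inside the Roche limit.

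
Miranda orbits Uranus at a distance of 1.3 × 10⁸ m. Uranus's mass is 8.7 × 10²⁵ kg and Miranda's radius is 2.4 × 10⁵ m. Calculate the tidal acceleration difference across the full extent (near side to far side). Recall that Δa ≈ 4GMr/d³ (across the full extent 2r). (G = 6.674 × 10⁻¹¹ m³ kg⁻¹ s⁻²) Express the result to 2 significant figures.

2.5 × 10⁻³ m/s²

Near-to-far spans 2r, so the tidal difference is twice the near-to-center value: 4GMr/d³.
Δa = 4GMr/d³
   = 4 × (6.674 × 10⁻¹¹) × (8.7 × 10²⁵) × (2.4 × 10⁵) / (1.3 × 10⁸)³
   = 2.5 × 10⁻³ m/s²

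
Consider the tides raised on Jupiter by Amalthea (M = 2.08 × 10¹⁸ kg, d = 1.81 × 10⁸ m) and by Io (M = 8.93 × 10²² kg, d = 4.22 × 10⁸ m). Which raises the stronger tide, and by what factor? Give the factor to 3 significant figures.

Io, by a factor of ≈ 3390

Tidal stretch scales as M/d³; compute that for each body.
Amalthea: (2.08 × 10¹⁸) / (1.81 × 10⁸)³ = 3.508 × 10⁻⁷
Io: (8.93 × 10²²) / (4.22 × 10⁸)³ = 1.188 × 10⁻³
Ratio (larger/smaller) = 3390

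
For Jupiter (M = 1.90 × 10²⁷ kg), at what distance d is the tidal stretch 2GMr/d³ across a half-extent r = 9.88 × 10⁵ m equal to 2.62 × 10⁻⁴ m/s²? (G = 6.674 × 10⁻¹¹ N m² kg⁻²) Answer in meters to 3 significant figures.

2GMr/d³ = a_tidal  ⇒  d = (2GMr / a_tidal)^(1/3)
d = (2 × 6.674×10⁻¹¹ × (1.90 × 10²⁷) × (9.88 × 10⁵) / (2.62 × 10⁻⁴))^(1/3)
  = 9.85 × 10⁸ m

9.85 × 10⁸ m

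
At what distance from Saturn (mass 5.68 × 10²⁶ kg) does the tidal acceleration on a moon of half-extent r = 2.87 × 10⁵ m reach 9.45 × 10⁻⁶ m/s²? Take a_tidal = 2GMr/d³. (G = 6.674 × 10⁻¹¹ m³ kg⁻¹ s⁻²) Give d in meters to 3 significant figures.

1.32 × 10⁹ m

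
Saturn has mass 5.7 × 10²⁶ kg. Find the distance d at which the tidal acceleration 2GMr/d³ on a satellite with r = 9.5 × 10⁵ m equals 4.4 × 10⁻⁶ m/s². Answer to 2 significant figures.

2.5 × 10⁹ m

2GMr/d³ = a_tidal  ⇒  d = (2GMr / a_tidal)^(1/3)
d = (2 × 6.674×10⁻¹¹ × (5.7 × 10²⁶) × (9.5 × 10⁵) / (4.4 × 10⁻⁶))^(1/3)
  = 2.5 × 10⁹ m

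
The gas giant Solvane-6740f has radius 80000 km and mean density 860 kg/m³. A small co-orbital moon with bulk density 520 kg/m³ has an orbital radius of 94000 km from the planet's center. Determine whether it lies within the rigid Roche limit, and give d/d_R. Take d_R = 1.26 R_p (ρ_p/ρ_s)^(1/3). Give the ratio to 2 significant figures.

inside; d/d_R ≈ 0.79

d_R = 1.26 × (80000 km) × (860/520)^(1/3) = 1.192 × 10⁵ km
d/d_R = (94000) / (1.192 × 10⁵) = 0.79
Since d/d_R < 1, the body is inside the Roche limit.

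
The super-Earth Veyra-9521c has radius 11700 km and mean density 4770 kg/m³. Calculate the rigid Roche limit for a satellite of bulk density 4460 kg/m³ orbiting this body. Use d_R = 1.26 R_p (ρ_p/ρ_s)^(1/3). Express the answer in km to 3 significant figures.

d_R = 1.26 × 11700 km × (4770/4460)^(1/3)
    = 15100 km

15100 km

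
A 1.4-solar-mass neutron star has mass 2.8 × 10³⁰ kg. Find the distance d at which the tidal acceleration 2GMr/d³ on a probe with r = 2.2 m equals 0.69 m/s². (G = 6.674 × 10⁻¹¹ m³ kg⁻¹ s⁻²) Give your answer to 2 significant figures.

2GMr/d³ = a_tidal  ⇒  d = (2GMr / a_tidal)^(1/3)
d = (2 × 6.674×10⁻¹¹ × (2.8 × 10³⁰) × (2.2) / (0.69))^(1/3)
  = 1.1 × 10⁷ m

1.1 × 10⁷ m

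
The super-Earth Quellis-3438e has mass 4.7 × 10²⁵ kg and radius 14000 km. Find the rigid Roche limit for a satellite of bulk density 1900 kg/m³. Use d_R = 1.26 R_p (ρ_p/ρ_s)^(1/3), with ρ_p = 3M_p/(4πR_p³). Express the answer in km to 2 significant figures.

ρ_p = 3M_p/(4πR_p³) = 3 × (4.7 × 10²⁵) / (4π × (1.4 × 10⁷ m)³) = 4100 kg/m³
d_R = 1.26 × 14000 km × (4100/1900)^(1/3)
    = 23000 km

23000 km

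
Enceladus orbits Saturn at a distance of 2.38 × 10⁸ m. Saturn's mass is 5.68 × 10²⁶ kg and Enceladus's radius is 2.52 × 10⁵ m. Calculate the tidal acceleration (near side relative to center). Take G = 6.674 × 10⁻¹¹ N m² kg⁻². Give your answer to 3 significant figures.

a_tidal = 2GMr/d³
        = 2 × (6.674 × 10⁻¹¹) × (5.68 × 10²⁶) × (2.52 × 10⁵) / (2.38 × 10⁸)³
        = 1.42 × 10⁻³ m/s²

1.42 × 10⁻³ m/s²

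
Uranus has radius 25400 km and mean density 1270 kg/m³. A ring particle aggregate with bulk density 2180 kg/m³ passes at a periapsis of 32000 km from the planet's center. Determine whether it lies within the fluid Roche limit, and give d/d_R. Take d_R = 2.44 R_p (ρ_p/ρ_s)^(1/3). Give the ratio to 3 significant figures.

d_R = 2.44 × (25400 km) × (1270/2180)^(1/3) = 51760 km
d/d_R = (32000) / (51760) = 0.618
Since d/d_R < 1, the body is inside the Roche limit.

inside; d/d_R ≈ 0.618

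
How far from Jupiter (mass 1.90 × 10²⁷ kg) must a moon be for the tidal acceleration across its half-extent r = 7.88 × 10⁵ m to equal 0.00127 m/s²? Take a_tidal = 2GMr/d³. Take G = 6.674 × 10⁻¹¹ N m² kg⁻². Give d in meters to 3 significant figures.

5.40 × 10⁸ m

2GMr/d³ = a_tidal  ⇒  d = (2GMr / a_tidal)^(1/3)
d = (2 × 6.674×10⁻¹¹ × (1.90 × 10²⁷) × (7.88 × 10⁵) / (0.00127))^(1/3)
  = 5.40 × 10⁸ m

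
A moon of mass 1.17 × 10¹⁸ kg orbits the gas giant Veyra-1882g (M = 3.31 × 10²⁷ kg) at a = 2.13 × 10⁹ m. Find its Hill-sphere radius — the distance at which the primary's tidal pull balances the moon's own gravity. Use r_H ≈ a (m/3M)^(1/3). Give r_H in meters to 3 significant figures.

1.04 × 10⁶ m

r_H ≈ a (m/3M)^(1/3)
    = (2.13 × 10⁹) × (1.17 × 10¹⁸ / (3 × 3.31 × 10²⁷))^(1/3)
    = 1.04 × 10⁶ m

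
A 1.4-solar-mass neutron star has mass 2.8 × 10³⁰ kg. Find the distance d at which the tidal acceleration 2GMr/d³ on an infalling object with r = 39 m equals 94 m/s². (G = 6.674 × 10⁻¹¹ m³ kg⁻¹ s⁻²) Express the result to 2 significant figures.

5.4 × 10⁶ m

2GMr/d³ = a_tidal  ⇒  d = (2GMr / a_tidal)^(1/3)
d = (2 × 6.674×10⁻¹¹ × (2.8 × 10³⁰) × (39) / (94))^(1/3)
  = 5.4 × 10⁶ m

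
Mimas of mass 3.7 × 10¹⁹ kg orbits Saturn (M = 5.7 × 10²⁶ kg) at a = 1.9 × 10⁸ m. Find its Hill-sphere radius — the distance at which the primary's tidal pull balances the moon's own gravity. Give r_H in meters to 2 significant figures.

5.3 × 10⁵ m

r_H ≈ a (m/3M)^(1/3)
    = (1.9 × 10⁸) × (3.7 × 10¹⁹ / (3 × 5.7 × 10²⁶))^(1/3)
    = 5.3 × 10⁵ m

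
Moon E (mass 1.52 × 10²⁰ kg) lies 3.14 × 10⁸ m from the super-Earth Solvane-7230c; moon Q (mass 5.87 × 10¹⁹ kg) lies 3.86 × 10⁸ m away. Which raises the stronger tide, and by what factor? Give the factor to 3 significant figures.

Moon E, by a factor of ≈ 4.81

The tide-raising term goes as M/d³ (the gradient of a 1/d² field).
Moon E: (1.52 × 10²⁰) / (3.14 × 10⁸)³ = 4.910 × 10⁻⁶
Moon Q: (5.87 × 10¹⁹) / (3.86 × 10⁸)³ = 1.021 × 10⁻⁶
Ratio (larger/smaller) = 4.81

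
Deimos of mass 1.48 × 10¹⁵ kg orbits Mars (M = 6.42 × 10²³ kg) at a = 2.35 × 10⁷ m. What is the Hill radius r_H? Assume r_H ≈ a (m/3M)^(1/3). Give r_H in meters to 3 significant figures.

r_H ≈ a (m/3M)^(1/3)
    = (2.35 × 10⁷) × (1.48 × 10¹⁵ / (3 × 6.42 × 10²³))^(1/3)
    = 2.15 × 10⁴ m

2.15 × 10⁴ m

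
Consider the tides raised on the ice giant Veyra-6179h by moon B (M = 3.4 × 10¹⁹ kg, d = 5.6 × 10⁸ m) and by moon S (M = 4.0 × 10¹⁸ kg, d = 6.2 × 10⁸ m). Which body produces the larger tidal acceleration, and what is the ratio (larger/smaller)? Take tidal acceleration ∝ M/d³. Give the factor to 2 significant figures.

Tidal stretch scales as M/d³; compute that for each body.
Moon B: (3.4 × 10¹⁹) / (5.6 × 10⁸)³ = 1.936 × 10⁻⁷
Moon S: (4.0 × 10¹⁸) / (6.2 × 10⁸)³ = 1.678 × 10⁻⁸
Ratio (larger/smaller) = 12

Moon B, by a factor of ≈ 12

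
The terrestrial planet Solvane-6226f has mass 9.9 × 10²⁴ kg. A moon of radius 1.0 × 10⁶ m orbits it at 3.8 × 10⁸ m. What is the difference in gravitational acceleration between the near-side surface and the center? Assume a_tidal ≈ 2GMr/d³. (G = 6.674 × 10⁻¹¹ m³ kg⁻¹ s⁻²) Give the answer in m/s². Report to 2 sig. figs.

2.4 × 10⁻⁵ m/s²

a_tidal = 2GMr/d³
        = 2 × (6.674 × 10⁻¹¹) × (9.9 × 10²⁴) × (1.0 × 10⁶) / (3.8 × 10⁸)³
        = 2.4 × 10⁻⁵ m/s²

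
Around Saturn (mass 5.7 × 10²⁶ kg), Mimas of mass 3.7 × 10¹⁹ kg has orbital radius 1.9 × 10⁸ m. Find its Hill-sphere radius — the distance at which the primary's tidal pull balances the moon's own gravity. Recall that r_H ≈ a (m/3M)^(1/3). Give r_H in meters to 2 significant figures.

r_H ≈ a (m/3M)^(1/3)
    = (1.9 × 10⁸) × (3.7 × 10¹⁹ / (3 × 5.7 × 10²⁶))^(1/3)
    = 5.3 × 10⁵ m

5.3 × 10⁵ m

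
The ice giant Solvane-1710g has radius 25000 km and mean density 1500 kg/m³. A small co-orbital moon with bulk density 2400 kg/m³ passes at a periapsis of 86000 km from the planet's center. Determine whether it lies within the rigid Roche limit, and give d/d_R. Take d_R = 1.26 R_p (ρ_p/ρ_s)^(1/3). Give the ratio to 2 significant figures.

d_R = 1.26 × (25000 km) × (1500/2400)^(1/3) = 26930 km
d/d_R = (86000) / (26930) = 3.2
Since d/d_R > 1, the body is outside the Roche limit.

outside; d/d_R ≈ 3.2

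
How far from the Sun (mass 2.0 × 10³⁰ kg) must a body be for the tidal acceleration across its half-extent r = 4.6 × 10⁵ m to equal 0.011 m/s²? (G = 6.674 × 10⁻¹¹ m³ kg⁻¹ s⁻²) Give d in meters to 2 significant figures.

2GMr/d³ = a_tidal  ⇒  d = (2GMr / a_tidal)^(1/3)
d = (2 × 6.674×10⁻¹¹ × (2.0 × 10³⁰) × (4.6 × 10⁵) / (0.011))^(1/3)
  = 2.2 × 10⁹ m

2.2 × 10⁹ m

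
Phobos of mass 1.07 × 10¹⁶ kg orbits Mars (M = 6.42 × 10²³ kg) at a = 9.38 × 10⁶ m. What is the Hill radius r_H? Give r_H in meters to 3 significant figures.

r_H ≈ a (m/3M)^(1/3)
    = (9.38 × 10⁶) × (1.07 × 10¹⁶ / (3 × 6.42 × 10²³))^(1/3)
    = 1.66 × 10⁴ m

1.66 × 10⁴ m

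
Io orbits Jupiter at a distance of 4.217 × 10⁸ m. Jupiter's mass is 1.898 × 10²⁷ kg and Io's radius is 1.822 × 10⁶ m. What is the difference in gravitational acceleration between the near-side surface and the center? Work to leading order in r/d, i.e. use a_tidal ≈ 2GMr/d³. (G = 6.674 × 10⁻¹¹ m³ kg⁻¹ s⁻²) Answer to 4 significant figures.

Since r ≪ d, expand the inverse-square field across one radius to get the leading 2GMr/d³ term.
Δg = 2GMr/d³
   = 2 × (6.674 × 10⁻¹¹) × (1.898 × 10²⁷) × (1.822 × 10⁶) / (4.217 × 10⁸)³
   = 6.155 × 10⁻³ m/s²

6.155 × 10⁻³ m/s²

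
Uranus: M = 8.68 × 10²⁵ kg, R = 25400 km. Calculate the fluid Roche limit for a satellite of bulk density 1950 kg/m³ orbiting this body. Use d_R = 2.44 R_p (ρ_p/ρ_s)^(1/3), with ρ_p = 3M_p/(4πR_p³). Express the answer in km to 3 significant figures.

ρ_p = 3M_p/(4πR_p³) = 3 × (8.68 × 10²⁵) / (4π × (2.54 × 10⁷ m)³) = 1260 kg/m³
d_R = 2.44 × 25400 km × (1260/1950)^(1/3)
    = 53600 km

53600 km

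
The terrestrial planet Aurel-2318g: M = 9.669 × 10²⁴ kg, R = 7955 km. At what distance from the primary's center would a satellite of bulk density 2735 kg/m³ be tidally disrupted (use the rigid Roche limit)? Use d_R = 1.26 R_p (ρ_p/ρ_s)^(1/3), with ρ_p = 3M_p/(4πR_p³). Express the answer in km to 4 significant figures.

ρ_p = 3M_p/(4πR_p³) = 3 × (9.669 × 10²⁴) / (4π × (7.955 × 10⁶ m)³) = 4585 kg/m³
d_R = 1.26 × 7955 km × (4585/2735)^(1/3)
    = 11910 km

11910 km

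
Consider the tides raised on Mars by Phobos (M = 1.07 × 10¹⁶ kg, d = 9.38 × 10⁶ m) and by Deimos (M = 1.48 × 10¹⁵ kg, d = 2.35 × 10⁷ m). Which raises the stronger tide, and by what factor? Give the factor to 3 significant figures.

The tide-raising term goes as M/d³ (the gradient of a 1/d² field).
Phobos: (1.07 × 10¹⁶) / (9.38 × 10⁶)³ = 1.297 × 10⁻⁵
Deimos: (1.48 × 10¹⁵) / (2.35 × 10⁷)³ = 1.140 × 10⁻⁷
Ratio (larger/smaller) = 114

Phobos, by a factor of ≈ 114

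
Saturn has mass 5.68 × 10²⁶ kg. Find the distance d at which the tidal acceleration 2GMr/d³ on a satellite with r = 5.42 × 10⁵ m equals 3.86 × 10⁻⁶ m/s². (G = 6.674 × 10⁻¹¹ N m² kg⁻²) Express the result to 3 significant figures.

2GMr/d³ = a_tidal  ⇒  d = (2GMr / a_tidal)^(1/3)
d = (2 × 6.674×10⁻¹¹ × (5.68 × 10²⁶) × (5.42 × 10⁵) / (3.86 × 10⁻⁶))^(1/3)
  = 2.20 × 10⁹ m

2.20 × 10⁹ m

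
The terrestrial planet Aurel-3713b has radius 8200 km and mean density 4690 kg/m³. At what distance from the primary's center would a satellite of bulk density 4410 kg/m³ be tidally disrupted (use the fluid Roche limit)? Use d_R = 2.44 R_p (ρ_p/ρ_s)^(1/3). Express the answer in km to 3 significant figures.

d_R = 2.44 × 8200 km × (4690/4410)^(1/3)
    = 20400 km

20400 km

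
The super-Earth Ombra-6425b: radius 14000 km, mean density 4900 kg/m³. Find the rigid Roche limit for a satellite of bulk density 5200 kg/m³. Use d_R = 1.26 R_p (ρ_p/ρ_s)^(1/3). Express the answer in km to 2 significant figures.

17000 km

d_R = 1.26 × 14000 km × (4900/5200)^(1/3)
    = 17000 km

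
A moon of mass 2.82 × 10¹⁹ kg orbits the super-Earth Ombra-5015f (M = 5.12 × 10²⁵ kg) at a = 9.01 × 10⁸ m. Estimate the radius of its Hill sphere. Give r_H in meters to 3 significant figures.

5.12 × 10⁶ m

r_H ≈ a (m/3M)^(1/3)
    = (9.01 × 10⁸) × (2.82 × 10¹⁹ / (3 × 5.12 × 10²⁵))^(1/3)
    = 5.12 × 10⁶ m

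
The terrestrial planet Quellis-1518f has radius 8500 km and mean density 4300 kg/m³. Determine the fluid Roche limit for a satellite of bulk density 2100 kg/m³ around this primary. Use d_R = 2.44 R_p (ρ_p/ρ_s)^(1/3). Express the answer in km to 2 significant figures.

d_R = 2.44 × 8500 km × (4300/2100)^(1/3)
    = 26000 km

26000 km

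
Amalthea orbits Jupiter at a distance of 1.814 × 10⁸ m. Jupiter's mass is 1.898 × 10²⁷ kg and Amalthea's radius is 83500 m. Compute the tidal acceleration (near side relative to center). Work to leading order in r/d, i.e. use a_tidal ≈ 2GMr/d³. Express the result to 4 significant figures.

3.544 × 10⁻³ m/s²

Δa = 2GMr/d³
   = 2 × (6.674 × 10⁻¹¹) × (1.898 × 10²⁷) × (83500) / (1.814 × 10⁸)³
   = 3.544 × 10⁻³ m/s²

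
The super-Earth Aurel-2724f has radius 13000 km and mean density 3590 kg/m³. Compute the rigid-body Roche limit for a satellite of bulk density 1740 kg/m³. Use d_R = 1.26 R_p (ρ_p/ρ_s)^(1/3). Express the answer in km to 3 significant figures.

20900 km

d_R = 1.26 × 13000 km × (3590/1740)^(1/3)
    = 20900 km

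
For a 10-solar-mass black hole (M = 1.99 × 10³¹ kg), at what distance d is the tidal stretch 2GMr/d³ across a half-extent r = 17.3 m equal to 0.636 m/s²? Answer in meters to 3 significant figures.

2GMr/d³ = a_tidal  ⇒  d = (2GMr / a_tidal)^(1/3)
d = (2 × 6.674×10⁻¹¹ × (1.99 × 10³¹) × (17.3) / (0.636))^(1/3)
  = 4.17 × 10⁷ m

4.17 × 10⁷ m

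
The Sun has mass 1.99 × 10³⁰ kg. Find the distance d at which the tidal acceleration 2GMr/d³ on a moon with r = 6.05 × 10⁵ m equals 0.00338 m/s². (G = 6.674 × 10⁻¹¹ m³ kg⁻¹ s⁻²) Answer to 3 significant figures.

3.62 × 10⁹ m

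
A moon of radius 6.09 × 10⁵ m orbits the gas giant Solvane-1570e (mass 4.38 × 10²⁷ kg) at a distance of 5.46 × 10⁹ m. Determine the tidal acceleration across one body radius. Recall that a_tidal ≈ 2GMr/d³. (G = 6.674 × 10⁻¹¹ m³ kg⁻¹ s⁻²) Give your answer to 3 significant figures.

2.19 × 10⁻⁶ m/s²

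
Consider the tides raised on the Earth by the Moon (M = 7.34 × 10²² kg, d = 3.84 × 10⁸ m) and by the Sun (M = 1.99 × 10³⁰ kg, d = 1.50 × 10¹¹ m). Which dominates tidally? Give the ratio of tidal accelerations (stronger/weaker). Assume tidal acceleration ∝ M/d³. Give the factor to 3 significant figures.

Tidal acceleration ∝ M/d³, so compare M/d³ for each.
The Moon: (7.34 × 10²²) / (3.84 × 10⁸)³ = 1.296 × 10⁻³
The Sun: (1.99 × 10³⁰) / (1.50 × 10¹¹)³ = 5.896 × 10⁻⁴
Ratio (larger/smaller) = 2.20

The Moon, by a factor of ≈ 2.20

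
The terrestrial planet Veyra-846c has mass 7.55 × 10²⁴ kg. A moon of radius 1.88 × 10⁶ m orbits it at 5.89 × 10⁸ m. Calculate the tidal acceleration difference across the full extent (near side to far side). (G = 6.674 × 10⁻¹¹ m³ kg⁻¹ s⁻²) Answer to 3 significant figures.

1.85 × 10⁻⁵ m/s²

a_tidal = 4GMr/d³
        = 4 × (6.674 × 10⁻¹¹) × (7.55 × 10²⁴) × (1.88 × 10⁶) / (5.89 × 10⁸)³
        = 1.85 × 10⁻⁵ m/s²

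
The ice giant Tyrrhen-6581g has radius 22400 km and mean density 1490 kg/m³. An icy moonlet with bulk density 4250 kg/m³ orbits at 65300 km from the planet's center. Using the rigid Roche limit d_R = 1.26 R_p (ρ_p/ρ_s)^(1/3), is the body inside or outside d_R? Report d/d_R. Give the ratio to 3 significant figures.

outside; d/d_R ≈ 3.28

d_R = 1.26 × (22400 km) × (1490/4250)^(1/3) = 19900 km
d/d_R = (65300) / (19900) = 3.28
Since d/d_R > 1, the body is outside the Roche limit.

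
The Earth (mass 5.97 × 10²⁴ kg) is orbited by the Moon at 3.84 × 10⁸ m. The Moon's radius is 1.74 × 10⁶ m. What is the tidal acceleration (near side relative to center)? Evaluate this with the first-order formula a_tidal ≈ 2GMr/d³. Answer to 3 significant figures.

a_tidal = 2GMr/d³
        = 2 × (6.674 × 10⁻¹¹) × (5.97 × 10²⁴) × (1.74 × 10⁶) / (3.84 × 10⁸)³
        = 2.45 × 10⁻⁵ m/s²

2.45 × 10⁻⁵ m/s²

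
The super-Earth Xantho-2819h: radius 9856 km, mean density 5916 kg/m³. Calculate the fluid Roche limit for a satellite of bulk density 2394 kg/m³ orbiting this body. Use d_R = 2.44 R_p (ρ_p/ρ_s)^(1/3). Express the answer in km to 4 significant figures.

d_R = 2.44 × 9856 km × (5916/2394)^(1/3)
    = 32510 km

32510 km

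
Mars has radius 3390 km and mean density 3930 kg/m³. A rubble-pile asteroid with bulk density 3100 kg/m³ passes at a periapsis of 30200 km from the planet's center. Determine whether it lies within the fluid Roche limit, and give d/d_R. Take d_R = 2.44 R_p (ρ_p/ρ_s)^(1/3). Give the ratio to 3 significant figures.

outside; d/d_R ≈ 3.37

d_R = 2.44 × (3390 km) × (3930/3100)^(1/3) = 8952 km
d/d_R = (30200) / (8952) = 3.37
Since d/d_R > 1, the body is outside the Roche limit.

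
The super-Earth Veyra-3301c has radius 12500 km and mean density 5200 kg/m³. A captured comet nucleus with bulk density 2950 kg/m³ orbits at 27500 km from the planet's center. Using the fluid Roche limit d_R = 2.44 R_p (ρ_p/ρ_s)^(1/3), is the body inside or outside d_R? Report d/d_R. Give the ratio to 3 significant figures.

d_R = 2.44 × (12500 km) × (5200/2950)^(1/3) = 36840 km
d/d_R = (27500) / (36840) = 0.746
Since d/d_R < 1, the body is inside the Roche limit.

inside; d/d_R ≈ 0.746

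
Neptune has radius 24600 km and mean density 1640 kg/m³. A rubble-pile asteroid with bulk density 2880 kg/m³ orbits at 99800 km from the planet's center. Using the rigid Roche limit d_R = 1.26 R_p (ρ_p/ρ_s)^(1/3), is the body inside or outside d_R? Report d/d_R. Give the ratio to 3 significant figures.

outside; d/d_R ≈ 3.88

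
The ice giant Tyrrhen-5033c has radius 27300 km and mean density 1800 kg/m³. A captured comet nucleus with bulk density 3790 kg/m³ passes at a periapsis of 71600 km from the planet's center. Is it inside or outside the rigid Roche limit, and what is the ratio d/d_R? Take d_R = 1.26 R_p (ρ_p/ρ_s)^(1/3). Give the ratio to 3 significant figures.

outside; d/d_R ≈ 2.67

d_R = 1.26 × (27300 km) × (1800/3790)^(1/3) = 26840 km
d/d_R = (71600) / (26840) = 2.67
Since d/d_R > 1, the body is outside the Roche limit.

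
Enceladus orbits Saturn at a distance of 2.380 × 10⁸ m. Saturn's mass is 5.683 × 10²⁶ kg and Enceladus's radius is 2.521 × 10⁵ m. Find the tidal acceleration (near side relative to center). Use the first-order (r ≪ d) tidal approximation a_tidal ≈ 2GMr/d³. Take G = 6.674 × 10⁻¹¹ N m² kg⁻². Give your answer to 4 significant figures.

1.419 × 10⁻³ m/s²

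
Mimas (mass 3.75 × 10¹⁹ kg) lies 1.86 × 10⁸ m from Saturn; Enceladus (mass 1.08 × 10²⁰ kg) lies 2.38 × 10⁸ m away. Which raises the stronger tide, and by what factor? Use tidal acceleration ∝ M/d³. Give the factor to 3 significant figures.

Enceladus, by a factor of ≈ 1.37

Tidal acceleration ∝ M/d³, so compare M/d³ for each.
Mimas: (3.75 × 10¹⁹) / (1.86 × 10⁸)³ = 5.828 × 10⁻⁶
Enceladus: (1.08 × 10²⁰) / (2.38 × 10⁸)³ = 8.011 × 10⁻⁶
Ratio (larger/smaller) = 1.37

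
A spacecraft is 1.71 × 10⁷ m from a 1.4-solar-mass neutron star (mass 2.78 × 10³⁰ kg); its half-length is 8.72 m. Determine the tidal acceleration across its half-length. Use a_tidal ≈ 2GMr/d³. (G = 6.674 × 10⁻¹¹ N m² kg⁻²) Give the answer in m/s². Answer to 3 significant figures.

a_tidal = 2GMr/d³
        = 2 × (6.674 × 10⁻¹¹) × (2.78 × 10³⁰) × (8.72) / (1.71 × 10⁷)³
        = 6.47 × 10⁻¹ m/s²

6.47 × 10⁻¹ m/s²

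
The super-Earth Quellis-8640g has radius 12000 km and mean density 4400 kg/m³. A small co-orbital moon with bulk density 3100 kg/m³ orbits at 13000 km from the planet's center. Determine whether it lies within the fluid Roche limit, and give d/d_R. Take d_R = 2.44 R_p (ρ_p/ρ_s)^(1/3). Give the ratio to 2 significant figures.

inside; d/d_R ≈ 0.40

d_R = 2.44 × (12000 km) × (4400/3100)^(1/3) = 32910 km
d/d_R = (13000) / (32910) = 0.40
Since d/d_R < 1, the body is inside the Roche limit.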